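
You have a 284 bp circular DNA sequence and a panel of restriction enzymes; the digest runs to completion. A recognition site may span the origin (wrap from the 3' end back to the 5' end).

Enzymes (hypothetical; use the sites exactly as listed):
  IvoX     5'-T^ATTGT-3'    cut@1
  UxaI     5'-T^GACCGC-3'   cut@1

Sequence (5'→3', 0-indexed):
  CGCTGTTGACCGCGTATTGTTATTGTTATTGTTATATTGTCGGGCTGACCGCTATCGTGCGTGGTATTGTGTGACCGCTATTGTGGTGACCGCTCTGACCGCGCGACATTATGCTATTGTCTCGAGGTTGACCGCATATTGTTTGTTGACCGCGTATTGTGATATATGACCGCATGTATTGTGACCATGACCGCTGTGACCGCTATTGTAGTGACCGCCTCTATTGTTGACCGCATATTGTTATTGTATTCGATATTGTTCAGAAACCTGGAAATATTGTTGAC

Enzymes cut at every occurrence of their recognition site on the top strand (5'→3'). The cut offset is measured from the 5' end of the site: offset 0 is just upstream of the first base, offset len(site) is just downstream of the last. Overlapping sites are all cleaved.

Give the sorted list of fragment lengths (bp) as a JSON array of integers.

Per-enzyme occurrences:
  IvoX TATTGT/1: at [14, 20, 26, 34, 64, 78, 114, 136, 154, 176, 203, 221, 235, 241, 253, 274] ⇒ [15, 21, 27, 35, 65, 79, 115, 137, 155, 177, 204, 222, 236, 242, 254, 275]
  UxaI TGACCGC/1: at [6, 45, 71, 86, 95, 128, 146, 166, 187, 196, 211, 227, 280] ⇒ [7, 46, 72, 87, 96, 129, 147, 167, 188, 197, 212, 228, 281]

Pooled cuts: [7, 15, 21, 27, 35, 46, 65, 72, 79, 87, 96, 115, 129, 137, 147, 155, 167, 177, 188, 197, 204, 212, 222, 228, 236, 242, 254, 275, 281]

Fragments:
  7→15: 8 bp
  15→21: 6 bp
  21→27: 6 bp
  27→35: 8 bp
  35→46: 11 bp
  46→65: 19 bp
  65→72: 7 bp
  72→79: 7 bp
  79→87: 8 bp
  87→96: 9 bp
  96→115: 19 bp
  115→129: 14 bp
  129→137: 8 bp
  137→147: 10 bp
  147→155: 8 bp
  155→167: 12 bp
  167→177: 10 bp
  177→188: 11 bp
  188→197: 9 bp
  197→204: 7 bp
  204→212: 8 bp
  212→222: 10 bp
  222→228: 6 bp
  228→236: 8 bp
  236→242: 6 bp
  242→254: 12 bp
  254→275: 21 bp
  275→281: 6 bp
  281→7 (wrap): 284-281+7 = 10 bp

[6,6,6,6,6,7,7,7,8,8,8,8,8,8,8,9,9,10,10,10,10,11,11,12,12,14,19,19,21]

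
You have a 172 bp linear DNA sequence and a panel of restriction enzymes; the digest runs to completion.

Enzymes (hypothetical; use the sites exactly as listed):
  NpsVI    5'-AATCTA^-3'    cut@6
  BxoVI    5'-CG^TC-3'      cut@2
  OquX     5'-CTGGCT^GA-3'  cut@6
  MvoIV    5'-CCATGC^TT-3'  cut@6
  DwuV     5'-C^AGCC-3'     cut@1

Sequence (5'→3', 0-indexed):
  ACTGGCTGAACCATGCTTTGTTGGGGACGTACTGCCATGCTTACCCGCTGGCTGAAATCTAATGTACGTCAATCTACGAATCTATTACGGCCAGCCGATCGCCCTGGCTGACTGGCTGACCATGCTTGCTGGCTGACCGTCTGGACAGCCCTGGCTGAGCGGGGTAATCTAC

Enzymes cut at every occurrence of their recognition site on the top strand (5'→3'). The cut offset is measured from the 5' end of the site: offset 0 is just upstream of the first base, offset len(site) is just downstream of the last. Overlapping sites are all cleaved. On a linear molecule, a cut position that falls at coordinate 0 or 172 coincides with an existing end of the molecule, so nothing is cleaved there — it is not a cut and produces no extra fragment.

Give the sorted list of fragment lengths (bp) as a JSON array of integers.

Scan for sites:
  NpsVI AATCTA/6: at [55, 70, 78, 165] ⇒ [61, 76, 84, 171]
  BxoVI CGTC/2: at [66, 137] ⇒ [68, 139]
  OquX CTGGCTGA/6: at [1, 47, 103, 111, 128, 150] ⇒ [7, 53, 109, 117, 134, 156]
  MvoIV CCATGCTT/6: at [10, 34, 119] ⇒ [16, 40, 125]
  DwuV CAGCC/1: at [91, 145] ⇒ [92, 146]

Pooled cuts: [7, 16, 40, 53, 61, 68, 76, 84, 92, 109, 117, 125, 134, 139, 146, 156, 171]

Fragments:
  [0,7): 7 bp
  [7,16): 9 bp
  [16,40): 24 bp
  [40,53): 13 bp
  [53,61): 8 bp
  [61,68): 7 bp
  [68,76): 8 bp
  [76,84): 8 bp
  [84,92): 8 bp
  [92,109): 17 bp
  [109,117): 8 bp
  [117,125): 8 bp
  [125,134): 9 bp
  [134,139): 5 bp
  [139,146): 7 bp
  [146,156): 10 bp
  [156,171): 15 bp
  [171,172): 1 bp

[1,5,7,7,7,8,8,8,8,8,8,9,9,10,13,15,17,24]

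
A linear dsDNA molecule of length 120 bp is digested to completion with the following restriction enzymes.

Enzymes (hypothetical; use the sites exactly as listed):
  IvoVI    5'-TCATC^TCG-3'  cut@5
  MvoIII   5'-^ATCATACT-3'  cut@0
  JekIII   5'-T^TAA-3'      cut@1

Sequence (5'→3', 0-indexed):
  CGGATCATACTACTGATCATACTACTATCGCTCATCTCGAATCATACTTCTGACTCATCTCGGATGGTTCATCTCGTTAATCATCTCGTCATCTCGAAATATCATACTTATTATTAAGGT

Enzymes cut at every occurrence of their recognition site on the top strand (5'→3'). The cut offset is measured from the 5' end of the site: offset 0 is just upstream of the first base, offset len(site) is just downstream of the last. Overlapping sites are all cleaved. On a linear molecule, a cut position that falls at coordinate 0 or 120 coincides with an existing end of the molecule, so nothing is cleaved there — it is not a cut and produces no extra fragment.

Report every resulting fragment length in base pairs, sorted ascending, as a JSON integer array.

[3,4,4,6,7,8,8,12,14,14,19,21]

Per-enzyme occurrences:
  IvoVI TCATCTCG/5: at [31, 54, 68, 80, 88] ⇒ [36, 59, 73, 85, 93]
  MvoIII ATCATACT/0: at [3, 15, 40, 100] ⇒ [3, 15, 40, 100]
  JekIII TTAA/1: at [76, 113] ⇒ [77, 114]

All cut coordinates (distinct, sorted): [3, 15, 36, 40, 59, 73, 77, 85, 93, 100, 114]

Fragments:
  [0,3): 3 bp
  [3,15): 12 bp
  [15,36): 21 bp
  [36,40): 4 bp
  [40,59): 19 bp
  [59,73): 14 bp
  [73,77): 4 bp
  [77,85): 8 bp
  [85,93): 8 bp
  [93,100): 7 bp
  [100,114): 14 bp
  [114,120): 6 bp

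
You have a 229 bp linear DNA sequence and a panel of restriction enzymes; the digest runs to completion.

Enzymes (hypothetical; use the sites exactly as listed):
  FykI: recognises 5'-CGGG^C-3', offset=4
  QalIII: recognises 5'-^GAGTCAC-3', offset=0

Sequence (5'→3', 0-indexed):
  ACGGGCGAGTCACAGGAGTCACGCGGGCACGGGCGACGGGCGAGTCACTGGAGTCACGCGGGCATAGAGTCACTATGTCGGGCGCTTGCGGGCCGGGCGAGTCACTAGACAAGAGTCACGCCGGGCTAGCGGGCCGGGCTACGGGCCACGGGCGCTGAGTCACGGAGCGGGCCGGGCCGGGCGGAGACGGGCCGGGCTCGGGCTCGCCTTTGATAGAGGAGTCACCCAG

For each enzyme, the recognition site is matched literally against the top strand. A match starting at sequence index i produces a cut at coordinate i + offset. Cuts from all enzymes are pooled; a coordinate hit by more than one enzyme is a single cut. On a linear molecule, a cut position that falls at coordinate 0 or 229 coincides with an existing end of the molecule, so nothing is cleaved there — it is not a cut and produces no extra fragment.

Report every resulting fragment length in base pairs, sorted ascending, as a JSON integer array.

[1,1,1,4,4,5,5,5,5,5,5,6,6,7,7,7,8,9,9,10,10,11,12,12,13,14,15,16,16]

Scan for sites:
  FykI CGGGC/4: at [1, 23, 29, 36, 58, 78, 88, 93, 121, 129, 134, 141, 148, 167, 172, 177, 187, 192, 198] ⇒ [5, 27, 33, 40, 62, 82, 92, 97, 125, 133, 138, 145, 152, 171, 176, 181, 191, 196, 202]
  QalIII GAGTCAC/0: at [6, 15, 41, 50, 66, 98, 112, 156, 218] ⇒ [6, 15, 41, 50, 66, 98, 112, 156, 218]

All cut coordinates (distinct, sorted): [5, 6, 15, 27, 33, 40, 41, 50, 62, 66, 82, 92, 97, 98, 112, 125, 133, 138, 145, 152, 156, 171, 176, 181, 191, 196, 202, 218]

Fragment lengths:
  [0,5): 5 bp
  [5,6): 1 bp
  [6,15): 9 bp
  [15,27): 12 bp
  [27,33): 6 bp
  [33,40): 7 bp
  [40,41): 1 bp
  [41,50): 9 bp
  [50,62): 12 bp
  [62,66): 4 bp
  [66,82): 16 bp
  [82,92): 10 bp
  [92,97): 5 bp
  [97,98): 1 bp
  [98,112): 14 bp
  [112,125): 13 bp
  [125,133): 8 bp
  [133,138): 5 bp
  [138,145): 7 bp
  [145,152): 7 bp
  [152,156): 4 bp
  [156,171): 15 bp
  [171,176): 5 bp
  [176,181): 5 bp
  [181,191): 10 bp
  [191,196): 5 bp
  [196,202): 6 bp
  [202,218): 16 bp
  [218,229): 11 bp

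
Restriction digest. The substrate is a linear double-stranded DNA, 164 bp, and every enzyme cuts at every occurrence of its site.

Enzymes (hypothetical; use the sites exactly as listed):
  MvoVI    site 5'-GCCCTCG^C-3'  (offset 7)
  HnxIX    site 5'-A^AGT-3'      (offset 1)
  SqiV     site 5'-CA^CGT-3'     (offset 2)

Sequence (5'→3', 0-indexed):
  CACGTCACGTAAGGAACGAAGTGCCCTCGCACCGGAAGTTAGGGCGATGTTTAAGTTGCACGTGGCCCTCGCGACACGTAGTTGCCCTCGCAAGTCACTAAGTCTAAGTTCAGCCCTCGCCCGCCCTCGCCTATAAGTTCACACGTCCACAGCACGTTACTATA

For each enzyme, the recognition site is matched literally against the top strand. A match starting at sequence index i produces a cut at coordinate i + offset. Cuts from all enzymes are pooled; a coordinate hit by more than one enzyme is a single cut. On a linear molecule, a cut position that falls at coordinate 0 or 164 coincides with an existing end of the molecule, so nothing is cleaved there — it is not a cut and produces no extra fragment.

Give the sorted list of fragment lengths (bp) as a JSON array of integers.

Per-enzyme occurrences:
  MvoVI GCCCTCGC/7: at [22, 64, 83, 112, 122] ⇒ [29, 71, 90, 119, 129]
  HnxIX AAGT/1: at [18, 35, 52, 91, 99, 105, 134] ⇒ [19, 36, 53, 92, 100, 106, 135]
  SqiV CACGT/2: at [0, 5, 58, 74, 141, 152] ⇒ [2, 7, 60, 76, 143, 154]

Pooled cuts: [2, 7, 19, 29, 36, 53, 60, 71, 76, 90, 92, 100, 106, 119, 129, 135, 143, 154]

Fragment lengths:
  [0,2): 2 bp
  [2,7): 5 bp
  [7,19): 12 bp
  [19,29): 10 bp
  [29,36): 7 bp
  [36,53): 17 bp
  [53,60): 7 bp
  [60,71): 11 bp
  [71,76): 5 bp
  [76,90): 14 bp
  [90,92): 2 bp
  [92,100): 8 bp
  [100,106): 6 bp
  [106,119): 13 bp
  [119,129): 10 bp
  [129,135): 6 bp
  [135,143): 8 bp
  [143,154): 11 bp
  [154,164): 10 bp

[2,2,5,5,6,6,7,7,8,8,10,10,10,11,11,12,13,14,17]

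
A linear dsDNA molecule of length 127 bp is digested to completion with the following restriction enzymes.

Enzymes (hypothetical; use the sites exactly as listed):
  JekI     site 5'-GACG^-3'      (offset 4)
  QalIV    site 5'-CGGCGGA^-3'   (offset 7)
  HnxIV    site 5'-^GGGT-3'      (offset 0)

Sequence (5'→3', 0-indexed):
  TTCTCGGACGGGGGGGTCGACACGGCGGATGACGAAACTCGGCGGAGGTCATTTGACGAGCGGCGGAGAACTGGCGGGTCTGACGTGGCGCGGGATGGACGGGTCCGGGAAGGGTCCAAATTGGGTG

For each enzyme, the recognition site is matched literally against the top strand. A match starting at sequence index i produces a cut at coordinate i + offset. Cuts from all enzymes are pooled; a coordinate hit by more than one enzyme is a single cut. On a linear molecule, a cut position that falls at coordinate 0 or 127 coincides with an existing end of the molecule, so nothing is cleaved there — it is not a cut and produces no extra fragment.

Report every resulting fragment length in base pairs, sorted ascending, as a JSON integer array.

Scan for sites:
  JekI GACG/4: at [6, 30, 54, 81, 97] ⇒ [10, 34, 58, 85, 101]
  QalIV CGGCGGA/7: at [22, 39, 60] ⇒ [29, 46, 67]
  HnxIV GGGT/0: at [13, 75, 100, 111, 122] ⇒ [13, 75, 100, 111, 122]

All cut coordinates (distinct, sorted): [10, 13, 29, 34, 46, 58, 67, 75, 85, 100, 101, 111, 122]

Fragment lengths:
  [0,10): 10 bp
  [10,13): 3 bp
  [13,29): 16 bp
  [29,34): 5 bp
  [34,46): 12 bp
  [46,58): 12 bp
  [58,67): 9 bp
  [67,75): 8 bp
  [75,85): 10 bp
  [85,100): 15 bp
  [100,101): 1 bp
  [101,111): 10 bp
  [111,122): 11 bp
  [122,127): 5 bp

[1,3,5,5,8,9,10,10,10,11,12,12,15,16]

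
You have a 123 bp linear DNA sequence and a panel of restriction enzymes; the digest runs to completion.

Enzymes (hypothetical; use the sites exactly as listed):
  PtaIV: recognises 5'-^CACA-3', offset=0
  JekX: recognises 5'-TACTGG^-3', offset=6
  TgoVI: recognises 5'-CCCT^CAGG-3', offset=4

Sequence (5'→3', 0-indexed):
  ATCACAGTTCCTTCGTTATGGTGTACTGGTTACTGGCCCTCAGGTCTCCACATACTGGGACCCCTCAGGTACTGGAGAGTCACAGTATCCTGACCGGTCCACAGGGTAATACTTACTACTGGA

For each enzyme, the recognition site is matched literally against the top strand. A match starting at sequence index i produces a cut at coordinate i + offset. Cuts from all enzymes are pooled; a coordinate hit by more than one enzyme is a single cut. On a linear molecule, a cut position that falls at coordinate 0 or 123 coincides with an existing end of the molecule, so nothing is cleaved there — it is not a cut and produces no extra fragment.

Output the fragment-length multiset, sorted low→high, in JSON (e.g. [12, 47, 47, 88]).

[1,2,4,5,7,7,8,10,10,19,23,27]

Site scan:
  PtaIV CACA/0: at [2, 48, 80, 99] ⇒ [2, 48, 80, 99]
  JekX TACTGG/6: at [23, 30, 52, 69, 116] ⇒ [29, 36, 58, 75, 122]
  TgoVI CCCTCAGG/4: at [36, 61] ⇒ [40, 65]

All cut coordinates (distinct, sorted): [2, 29, 36, 40, 48, 58, 65, 75, 80, 99, 122]

Fragments:
  [0,2): 2 bp
  [2,29): 27 bp
  [29,36): 7 bp
  [36,40): 4 bp
  [40,48): 8 bp
  [48,58): 10 bp
  [58,65): 7 bp
  [65,75): 10 bp
  [75,80): 5 bp
  [80,99): 19 bp
  [99,122): 23 bp
  [122,123): 1 bp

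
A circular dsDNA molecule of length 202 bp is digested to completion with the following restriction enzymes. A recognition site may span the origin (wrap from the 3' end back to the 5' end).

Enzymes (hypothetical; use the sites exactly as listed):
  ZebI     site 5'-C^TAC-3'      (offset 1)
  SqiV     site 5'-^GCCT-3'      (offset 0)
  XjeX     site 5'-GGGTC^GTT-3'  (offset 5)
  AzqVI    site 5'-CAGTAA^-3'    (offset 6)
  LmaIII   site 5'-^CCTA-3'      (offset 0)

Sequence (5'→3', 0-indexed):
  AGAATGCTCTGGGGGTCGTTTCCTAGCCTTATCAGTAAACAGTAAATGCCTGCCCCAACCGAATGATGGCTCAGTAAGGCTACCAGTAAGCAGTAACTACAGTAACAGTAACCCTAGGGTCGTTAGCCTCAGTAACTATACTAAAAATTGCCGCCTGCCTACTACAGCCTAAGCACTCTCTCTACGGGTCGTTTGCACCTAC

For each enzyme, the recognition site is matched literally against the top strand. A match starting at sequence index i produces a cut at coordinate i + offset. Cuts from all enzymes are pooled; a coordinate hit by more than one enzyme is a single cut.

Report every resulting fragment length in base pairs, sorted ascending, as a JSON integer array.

Site scan:
  ZebI (CTAC, off=1): starts [79, 96, 158, 161, 181, 198] → cuts [80, 97, 159, 162, 182, 199]
  SqiV (GCCT, off=0): starts [25, 47, 125, 152, 156, 166] → cuts [25, 47, 125, 152, 156, 166]
  XjeX (GGGTCGTT, off=5): starts [12, 116, 185] → cuts [17, 121, 190]
  AzqVI (CAGTAA, off=6): starts [32, 39, 71, 83, 90, 99, 105, 129] → cuts [38, 45, 77, 89, 96, 105, 111, 135]
  LmaIII (CCTA, off=0): starts [21, 112, 157, 167, 197] → cuts [21, 112, 157, 167, 197]

Pooled cuts: [17, 21, 25, 38, 45, 47, 77, 80, 89, 96, 97, 105, 111, 112, 121, 125, 135, 152, 156, 157, 159, 162, 166, 167, 182, 190, 197, 199]

Fragment lengths:
  17→21: 4 bp
  21→25: 4 bp
  25→38: 13 bp
  38→45: 7 bp
  45→47: 2 bp
  47→77: 30 bp
  77→80: 3 bp
  80→89: 9 bp
  89→96: 7 bp
  96→97: 1 bp
  97→105: 8 bp
  105→111: 6 bp
  111→112: 1 bp
  112→121: 9 bp
  121→125: 4 bp
  125→135: 10 bp
  135→152: 17 bp
  152→156: 4 bp
  156→157: 1 bp
  157→159: 2 bp
  159→162: 3 bp
  162→166: 4 bp
  166→167: 1 bp
  167→182: 15 bp
  182→190: 8 bp
  190→197: 7 bp
  197→199: 2 bp
  199→17 (wrap): 202-199+17 = 20 bp

[1,1,1,1,2,2,2,3,3,4,4,4,4,4,6,7,7,7,8,8,9,9,10,13,15,17,20,30]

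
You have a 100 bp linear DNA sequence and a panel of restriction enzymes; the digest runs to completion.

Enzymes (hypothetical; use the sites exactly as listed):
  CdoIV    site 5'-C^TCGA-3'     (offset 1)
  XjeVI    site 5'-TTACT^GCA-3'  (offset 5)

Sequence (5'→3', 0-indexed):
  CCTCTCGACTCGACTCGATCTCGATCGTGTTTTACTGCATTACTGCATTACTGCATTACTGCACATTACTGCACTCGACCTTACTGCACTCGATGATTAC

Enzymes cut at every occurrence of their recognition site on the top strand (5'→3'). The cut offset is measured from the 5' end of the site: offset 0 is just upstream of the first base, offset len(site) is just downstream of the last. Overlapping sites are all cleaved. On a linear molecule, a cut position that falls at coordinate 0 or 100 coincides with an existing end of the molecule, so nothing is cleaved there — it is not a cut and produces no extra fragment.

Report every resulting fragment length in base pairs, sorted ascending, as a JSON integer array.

[4,4,4,5,5,6,8,8,8,10,11,11,16]

Site scan:
  CdoIV (CTCGA, off=1): starts [3, 8, 13, 19, 73, 88] → cuts [4, 9, 14, 20, 74, 89]
  XjeVI (TTACTGCA, off=5): starts [31, 39, 47, 55, 65, 80] → cuts [36, 44, 52, 60, 70, 85]

Pooled cuts: [4, 9, 14, 20, 36, 44, 52, 60, 70, 74, 85, 89]

Fragment lengths:
  [0,4): 4 bp
  [4,9): 5 bp
  [9,14): 5 bp
  [14,20): 6 bp
  [20,36): 16 bp
  [36,44): 8 bp
  [44,52): 8 bp
  [52,60): 8 bp
  [60,70): 10 bp
  [70,74): 4 bp
  [74,85): 11 bp
  [85,89): 4 bp
  [89,100): 11 bp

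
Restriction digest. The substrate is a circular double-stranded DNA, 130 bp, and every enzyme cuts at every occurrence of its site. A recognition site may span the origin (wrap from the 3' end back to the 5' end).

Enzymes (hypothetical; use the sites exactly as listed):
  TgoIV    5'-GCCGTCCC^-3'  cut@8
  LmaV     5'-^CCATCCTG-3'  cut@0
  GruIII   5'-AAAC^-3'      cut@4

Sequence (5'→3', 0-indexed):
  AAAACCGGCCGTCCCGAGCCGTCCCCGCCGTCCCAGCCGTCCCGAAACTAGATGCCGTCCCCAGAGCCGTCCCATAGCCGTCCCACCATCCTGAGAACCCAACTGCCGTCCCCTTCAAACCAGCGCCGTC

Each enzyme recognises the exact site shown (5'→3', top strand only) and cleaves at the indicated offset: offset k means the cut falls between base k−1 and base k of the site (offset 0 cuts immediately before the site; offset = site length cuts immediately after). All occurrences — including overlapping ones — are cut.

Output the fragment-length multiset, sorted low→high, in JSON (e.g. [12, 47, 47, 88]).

Scan for sites:
  TgoIV GCCGTCCC/8: at [7, 17, 26, 35, 53, 65, 76, 104] ⇒ [15, 25, 34, 43, 61, 73, 84, 112]
  LmaV CCATCCTG/0: at [85] ⇒ [85]
  GruIII AAAC/4: at [1, 44, 116] ⇒ [5, 48, 120]

Pooled cuts: [5, 15, 25, 34, 43, 48, 61, 73, 84, 85, 112, 120]

Fragments:
  5→15: 10 bp
  15→25: 10 bp
  25→34: 9 bp
  34→43: 9 bp
  43→48: 5 bp
  48→61: 13 bp
  61→73: 12 bp
  73→84: 11 bp
  84→85: 1 bp
  85→112: 27 bp
  112→120: 8 bp
  120→5 (wrap): 130-120+5 = 15 bp

[1,5,8,9,9,10,10,11,12,13,15,27]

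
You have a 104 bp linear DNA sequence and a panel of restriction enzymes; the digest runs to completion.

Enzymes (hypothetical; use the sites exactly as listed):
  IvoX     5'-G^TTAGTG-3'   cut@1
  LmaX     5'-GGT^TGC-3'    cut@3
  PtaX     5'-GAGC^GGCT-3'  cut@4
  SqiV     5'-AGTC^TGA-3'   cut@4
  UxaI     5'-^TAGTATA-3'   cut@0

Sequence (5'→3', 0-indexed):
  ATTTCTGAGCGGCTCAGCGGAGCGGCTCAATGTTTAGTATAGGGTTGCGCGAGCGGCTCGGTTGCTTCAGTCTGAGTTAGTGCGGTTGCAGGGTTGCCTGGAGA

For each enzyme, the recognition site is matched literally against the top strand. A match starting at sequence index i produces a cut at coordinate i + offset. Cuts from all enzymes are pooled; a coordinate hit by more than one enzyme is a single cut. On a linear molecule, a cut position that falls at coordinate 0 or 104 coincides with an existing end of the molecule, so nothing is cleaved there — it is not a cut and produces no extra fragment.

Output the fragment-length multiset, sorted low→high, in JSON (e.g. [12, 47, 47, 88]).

[4,8,8,9,10,10,10,10,11,11,13]

Site scan:
  IvoX GTTAGTG/1: at [75] ⇒ [76]
  LmaX GGTTGC/3: at [42, 59, 83, 91] ⇒ [45, 62, 86, 94]
  PtaX GAGCGGCT/4: at [6, 19, 50] ⇒ [10, 23, 54]
  SqiV AGTCTGA/4: at [68] ⇒ [72]
  UxaI TAGTATA/0: at [34] ⇒ [34]

Pooled cuts: [10, 23, 34, 45, 54, 62, 72, 76, 86, 94]

Fragments:
  [0,10): 10 bp
  [10,23): 13 bp
  [23,34): 11 bp
  [34,45): 11 bp
  [45,54): 9 bp
  [54,62): 8 bp
  [62,72): 10 bp
  [72,76): 4 bp
  [76,86): 10 bp
  [86,94): 8 bp
  [94,104): 10 bp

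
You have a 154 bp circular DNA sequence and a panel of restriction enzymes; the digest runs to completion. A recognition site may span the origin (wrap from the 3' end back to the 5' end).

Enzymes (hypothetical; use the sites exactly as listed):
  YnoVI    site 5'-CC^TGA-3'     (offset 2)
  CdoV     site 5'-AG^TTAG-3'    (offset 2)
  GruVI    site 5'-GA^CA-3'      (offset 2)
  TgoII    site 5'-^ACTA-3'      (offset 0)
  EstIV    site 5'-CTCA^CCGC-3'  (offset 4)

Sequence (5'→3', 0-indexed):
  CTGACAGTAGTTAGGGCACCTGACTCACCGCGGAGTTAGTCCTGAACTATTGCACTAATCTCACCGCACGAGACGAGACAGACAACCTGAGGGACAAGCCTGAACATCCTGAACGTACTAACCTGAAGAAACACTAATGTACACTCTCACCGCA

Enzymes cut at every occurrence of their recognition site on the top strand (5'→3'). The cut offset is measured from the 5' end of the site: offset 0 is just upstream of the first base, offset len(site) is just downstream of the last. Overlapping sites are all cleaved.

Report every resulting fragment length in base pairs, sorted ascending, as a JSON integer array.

Scan for sites:
  YnoVI (CCTGA, off=2): starts [18, 40, 85, 98, 107, 121] → cuts [20, 42, 87, 100, 109, 123]
  CdoV (AGTTAG, off=2): starts [8, 33] → cuts [10, 35]
  GruVI (GACA, off=2): starts [2, 76, 80, 92] → cuts [4, 78, 82, 94]
  TgoII (ACTA, off=0): starts [45, 53, 116, 132] → cuts [45, 53, 116, 132]
  EstIV (CTCACCGC, off=4): starts [23, 59, 145] → cuts [27, 63, 149]

All cut coordinates (distinct, sorted): [4, 10, 20, 27, 35, 42, 45, 53, 63, 78, 82, 87, 94, 100, 109, 116, 123, 132, 149]

Fragment lengths:
  4→10: 6 bp
  10→20: 10 bp
  20→27: 7 bp
  27→35: 8 bp
  35→42: 7 bp
  42→45: 3 bp
  45→53: 8 bp
  53→63: 10 bp
  63→78: 15 bp
  78→82: 4 bp
  82→87: 5 bp
  87→94: 7 bp
  94→100: 6 bp
  100→109: 9 bp
  109→116: 7 bp
  116→123: 7 bp
  123→132: 9 bp
  132→149: 17 bp
  149→4 (wrap): 154-149+4 = 9 bp

[3,4,5,6,6,7,7,7,7,7,8,8,9,9,9,10,10,15,17]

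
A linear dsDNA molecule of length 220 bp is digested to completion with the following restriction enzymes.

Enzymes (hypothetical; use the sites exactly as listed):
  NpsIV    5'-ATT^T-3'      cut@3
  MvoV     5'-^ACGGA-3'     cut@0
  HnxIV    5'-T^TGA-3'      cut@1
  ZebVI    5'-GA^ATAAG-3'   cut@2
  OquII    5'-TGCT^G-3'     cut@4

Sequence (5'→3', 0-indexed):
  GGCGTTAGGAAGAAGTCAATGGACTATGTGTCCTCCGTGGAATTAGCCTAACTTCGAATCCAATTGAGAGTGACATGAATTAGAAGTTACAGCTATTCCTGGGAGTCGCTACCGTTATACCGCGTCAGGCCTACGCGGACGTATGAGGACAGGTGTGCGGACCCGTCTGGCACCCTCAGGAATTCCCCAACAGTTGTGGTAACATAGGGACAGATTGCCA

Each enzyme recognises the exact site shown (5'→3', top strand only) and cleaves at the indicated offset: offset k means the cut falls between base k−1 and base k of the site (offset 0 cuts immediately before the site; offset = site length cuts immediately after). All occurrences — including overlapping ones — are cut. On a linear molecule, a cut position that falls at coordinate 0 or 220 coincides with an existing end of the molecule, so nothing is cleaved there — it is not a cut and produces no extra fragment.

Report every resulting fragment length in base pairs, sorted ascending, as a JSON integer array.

Scan for sites:
  NpsIV (ATTT, off=3): no sites
  MvoV (ACGGA, off=0): no sites
  HnxIV (TTGA, off=1): starts [63] → cuts [64]
  ZebVI (GAATAAG, off=2): no sites
  OquII (TGCTG, off=4): no sites

Pooled cuts: [64]

Fragment lengths:
  [0,64): 64 bp
  [64,220): 156 bp

[64,156]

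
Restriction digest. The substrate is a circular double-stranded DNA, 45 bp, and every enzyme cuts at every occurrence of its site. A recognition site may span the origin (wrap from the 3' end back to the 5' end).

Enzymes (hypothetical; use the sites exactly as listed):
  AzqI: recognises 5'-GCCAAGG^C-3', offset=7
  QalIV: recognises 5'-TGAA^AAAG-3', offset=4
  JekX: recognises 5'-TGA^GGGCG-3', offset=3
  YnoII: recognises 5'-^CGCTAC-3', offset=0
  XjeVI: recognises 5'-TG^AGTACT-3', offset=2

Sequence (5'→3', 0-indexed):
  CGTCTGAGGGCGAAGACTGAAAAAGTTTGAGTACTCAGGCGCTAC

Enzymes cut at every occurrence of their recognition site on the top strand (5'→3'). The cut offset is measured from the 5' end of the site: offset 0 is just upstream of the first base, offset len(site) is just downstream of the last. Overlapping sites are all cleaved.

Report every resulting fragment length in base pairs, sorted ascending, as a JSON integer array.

Per-enzyme occurrences:
  AzqI (GCCAAGGC, off=7): no sites
  QalIV TGAAAAAG/4: at [17] ⇒ [21]
  JekX TGAGGGCG/3: at [4] ⇒ [7]
  YnoII CGCTAC/0: at [39] ⇒ [39]
  XjeVI TGAGTACT/2: at [27] ⇒ [29]

Pooled cuts: [7, 21, 29, 39]

Fragments:
  7→21: 14 bp
  21→29: 8 bp
  29→39: 10 bp
  39→7 (wrap): 45-39+7 = 13 bp

[8,10,13,14]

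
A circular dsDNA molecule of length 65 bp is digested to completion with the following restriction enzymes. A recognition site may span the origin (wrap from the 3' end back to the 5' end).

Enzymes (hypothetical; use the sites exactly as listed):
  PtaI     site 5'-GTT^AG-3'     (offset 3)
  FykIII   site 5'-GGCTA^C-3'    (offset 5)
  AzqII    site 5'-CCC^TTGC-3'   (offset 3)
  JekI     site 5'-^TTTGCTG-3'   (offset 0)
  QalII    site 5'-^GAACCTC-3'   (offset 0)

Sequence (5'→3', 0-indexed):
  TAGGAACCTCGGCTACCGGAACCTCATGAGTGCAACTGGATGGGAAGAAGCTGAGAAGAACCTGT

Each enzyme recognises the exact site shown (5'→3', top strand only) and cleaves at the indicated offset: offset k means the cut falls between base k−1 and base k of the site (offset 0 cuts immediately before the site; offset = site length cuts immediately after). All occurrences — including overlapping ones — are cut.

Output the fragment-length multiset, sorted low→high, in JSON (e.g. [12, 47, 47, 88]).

Site scan:
  PtaI (GTTAG, off=3): starts [63] → cuts [1]
  FykIII (GGCTAC, off=5): starts [10] → cuts [15]
  AzqII (CCCTTGC, off=3): no sites
  JekI (TTTGCTG, off=0): no sites
  QalII (GAACCTC, off=0): starts [3, 18] → cuts [3, 18]

Pooled cuts: [1, 3, 15, 18]

Fragment lengths:
  1→3: 2 bp
  3→15: 12 bp
  15→18: 3 bp
  18→1 (wrap): 65-18+1 = 48 bp

[2,3,12,48]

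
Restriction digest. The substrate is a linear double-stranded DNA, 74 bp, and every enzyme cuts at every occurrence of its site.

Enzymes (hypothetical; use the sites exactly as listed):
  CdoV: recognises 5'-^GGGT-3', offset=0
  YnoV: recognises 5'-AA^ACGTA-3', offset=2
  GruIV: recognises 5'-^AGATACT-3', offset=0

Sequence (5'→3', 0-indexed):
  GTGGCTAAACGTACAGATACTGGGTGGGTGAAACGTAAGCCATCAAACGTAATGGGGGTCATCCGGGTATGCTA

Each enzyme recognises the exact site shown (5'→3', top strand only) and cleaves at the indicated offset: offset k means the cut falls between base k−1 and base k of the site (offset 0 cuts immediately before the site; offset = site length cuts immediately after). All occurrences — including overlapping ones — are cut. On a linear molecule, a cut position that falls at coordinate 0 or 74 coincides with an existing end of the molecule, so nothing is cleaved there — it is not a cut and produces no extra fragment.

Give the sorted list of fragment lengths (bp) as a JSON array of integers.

Scan for sites:
  CdoV GGGT/0: at [21, 25, 55, 64] ⇒ [21, 25, 55, 64]
  YnoV AAACGTA/2: at [6, 30, 44] ⇒ [8, 32, 46]
  GruIV AGATACT/0: at [14] ⇒ [14]

Pooled cuts: [8, 14, 21, 25, 32, 46, 55, 64]

Fragment lengths:
  [0,8): 8 bp
  [8,14): 6 bp
  [14,21): 7 bp
  [21,25): 4 bp
  [25,32): 7 bp
  [32,46): 14 bp
  [46,55): 9 bp
  [55,64): 9 bp
  [64,74): 10 bp

[4,6,7,7,8,9,9,10,14]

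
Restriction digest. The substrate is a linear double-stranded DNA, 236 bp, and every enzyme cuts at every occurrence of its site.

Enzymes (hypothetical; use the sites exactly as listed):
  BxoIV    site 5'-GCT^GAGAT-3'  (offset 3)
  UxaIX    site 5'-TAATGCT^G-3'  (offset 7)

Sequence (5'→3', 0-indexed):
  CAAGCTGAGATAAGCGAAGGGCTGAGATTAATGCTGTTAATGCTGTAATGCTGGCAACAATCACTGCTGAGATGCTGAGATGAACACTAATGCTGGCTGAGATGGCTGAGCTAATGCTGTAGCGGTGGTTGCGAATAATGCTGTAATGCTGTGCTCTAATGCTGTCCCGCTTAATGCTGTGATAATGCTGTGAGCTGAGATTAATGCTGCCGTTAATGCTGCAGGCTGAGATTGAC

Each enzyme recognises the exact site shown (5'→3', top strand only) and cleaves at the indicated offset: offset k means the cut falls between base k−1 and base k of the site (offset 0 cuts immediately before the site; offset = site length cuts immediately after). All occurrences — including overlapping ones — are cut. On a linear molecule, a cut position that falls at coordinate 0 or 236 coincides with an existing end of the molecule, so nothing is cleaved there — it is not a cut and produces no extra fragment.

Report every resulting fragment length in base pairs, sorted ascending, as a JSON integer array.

[4,6,7,7,8,8,8,9,9,11,12,12,12,13,15,16,17,18,20,24]

Site scan:
  BxoIV (GCTGAGAT, off=3): starts [3, 20, 65, 73, 95, 193, 224] → cuts [6, 23, 68, 76, 98, 196, 227]
  UxaIX (TAATGCTG, off=7): starts [28, 37, 45, 87, 111, 135, 143, 156, 171, 182, 201, 213] → cuts [35, 44, 52, 94, 118, 142, 150, 163, 178, 189, 208, 220]

Pooled cuts: [6, 23, 35, 44, 52, 68, 76, 94, 98, 118, 142, 150, 163, 178, 189, 196, 208, 220, 227]

Fragments:
  [0,6): 6 bp
  [6,23): 17 bp
  [23,35): 12 bp
  [35,44): 9 bp
  [44,52): 8 bp
  [52,68): 16 bp
  [68,76): 8 bp
  [76,94): 18 bp
  [94,98): 4 bp
  [98,118): 20 bp
  [118,142): 24 bp
  [142,150): 8 bp
  [150,163): 13 bp
  [163,178): 15 bp
  [178,189): 11 bp
  [189,196): 7 bp
  [196,208): 12 bp
  [208,220): 12 bp
  [220,227): 7 bp
  [227,236): 9 bp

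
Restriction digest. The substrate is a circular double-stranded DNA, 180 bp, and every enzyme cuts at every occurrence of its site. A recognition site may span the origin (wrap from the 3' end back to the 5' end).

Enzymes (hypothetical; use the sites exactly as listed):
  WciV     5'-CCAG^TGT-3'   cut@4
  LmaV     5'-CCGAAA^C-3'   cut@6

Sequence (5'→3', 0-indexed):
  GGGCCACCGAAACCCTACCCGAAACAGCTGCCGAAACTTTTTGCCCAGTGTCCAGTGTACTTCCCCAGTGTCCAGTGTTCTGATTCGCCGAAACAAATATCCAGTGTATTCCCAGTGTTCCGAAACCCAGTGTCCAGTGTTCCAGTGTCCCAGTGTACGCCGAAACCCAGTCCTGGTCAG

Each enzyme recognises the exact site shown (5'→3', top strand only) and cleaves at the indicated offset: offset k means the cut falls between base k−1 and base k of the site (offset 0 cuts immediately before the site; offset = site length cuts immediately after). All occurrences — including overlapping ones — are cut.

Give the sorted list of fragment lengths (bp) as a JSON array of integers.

Per-enzyme occurrences:
  WciV CCAGTGT/4: at [44, 51, 64, 71, 100, 111, 126, 133, 141, 149] ⇒ [48, 55, 68, 75, 104, 115, 130, 137, 145, 153]
  LmaV CCGAAAC/6: at [6, 18, 30, 87, 119, 159] ⇒ [12, 24, 36, 93, 125, 165]

All cut coordinates (distinct, sorted): [12, 24, 36, 48, 55, 68, 75, 93, 104, 115, 125, 130, 137, 145, 153, 165]

Fragments:
  12→24: 12 bp
  24→36: 12 bp
  36→48: 12 bp
  48→55: 7 bp
  55→68: 13 bp
  68→75: 7 bp
  75→93: 18 bp
  93→104: 11 bp
  104→115: 11 bp
  115→125: 10 bp
  125→130: 5 bp
  130→137: 7 bp
  137→145: 8 bp
  145→153: 8 bp
  153→165: 12 bp
  165→12 (wrap): 180-165+12 = 27 bp

[5,7,7,7,8,8,10,11,11,12,12,12,12,13,18,27]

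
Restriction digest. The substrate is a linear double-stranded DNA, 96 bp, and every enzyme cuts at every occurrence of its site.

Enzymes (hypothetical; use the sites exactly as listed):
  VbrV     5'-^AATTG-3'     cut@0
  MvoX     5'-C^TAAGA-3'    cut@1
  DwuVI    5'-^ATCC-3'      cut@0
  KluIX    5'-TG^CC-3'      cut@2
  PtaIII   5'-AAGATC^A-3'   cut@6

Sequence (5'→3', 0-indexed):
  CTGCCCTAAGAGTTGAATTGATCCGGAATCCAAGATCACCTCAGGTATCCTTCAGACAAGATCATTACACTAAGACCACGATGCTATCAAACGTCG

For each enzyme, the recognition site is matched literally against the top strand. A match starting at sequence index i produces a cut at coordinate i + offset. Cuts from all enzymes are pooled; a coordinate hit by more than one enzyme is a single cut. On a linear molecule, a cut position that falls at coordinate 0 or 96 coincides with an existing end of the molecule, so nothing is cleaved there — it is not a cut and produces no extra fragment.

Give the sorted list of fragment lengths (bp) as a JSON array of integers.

Per-enzyme occurrences:
  VbrV (AATTG, off=0): starts [15] → cuts [15]
  MvoX (CTAAGA, off=1): starts [5, 69] → cuts [6, 70]
  DwuVI (ATCC, off=0): starts [20, 27, 46] → cuts [20, 27, 46]
  KluIX (TGCC, off=2): starts [1] → cuts [3]
  PtaIII (AAGATCA, off=6): starts [31, 57] → cuts [37, 63]

Pooled cuts: [3, 6, 15, 20, 27, 37, 46, 63, 70]

Fragments:
  [0,3): 3 bp
  [3,6): 3 bp
  [6,15): 9 bp
  [15,20): 5 bp
  [20,27): 7 bp
  [27,37): 10 bp
  [37,46): 9 bp
  [46,63): 17 bp
  [63,70): 7 bp
  [70,96): 26 bp

[3,3,5,7,7,9,9,10,17,26]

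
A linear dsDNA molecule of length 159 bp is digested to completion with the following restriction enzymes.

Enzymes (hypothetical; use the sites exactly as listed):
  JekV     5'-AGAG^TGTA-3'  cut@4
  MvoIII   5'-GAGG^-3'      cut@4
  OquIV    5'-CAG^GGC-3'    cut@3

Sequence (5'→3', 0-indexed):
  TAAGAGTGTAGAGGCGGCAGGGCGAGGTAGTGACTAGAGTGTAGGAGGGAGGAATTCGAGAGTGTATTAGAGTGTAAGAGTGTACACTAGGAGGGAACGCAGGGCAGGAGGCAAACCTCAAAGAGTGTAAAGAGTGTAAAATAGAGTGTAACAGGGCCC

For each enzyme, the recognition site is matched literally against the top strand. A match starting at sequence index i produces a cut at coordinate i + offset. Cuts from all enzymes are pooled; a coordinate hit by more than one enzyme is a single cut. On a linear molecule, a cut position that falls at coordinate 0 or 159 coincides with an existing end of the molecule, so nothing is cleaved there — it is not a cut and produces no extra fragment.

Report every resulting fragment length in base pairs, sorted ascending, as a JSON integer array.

[4,5,6,6,7,8,8,8,8,9,9,9,10,10,12,12,14,14]

Per-enzyme occurrences:
  JekV AGAGTGTA/4: at [2, 35, 58, 68, 76, 121, 130, 142] ⇒ [6, 39, 62, 72, 80, 125, 134, 146]
  MvoIII GAGG/4: at [10, 23, 44, 48, 90, 107] ⇒ [14, 27, 48, 52, 94, 111]
  OquIV CAGGGC/3: at [17, 99, 151] ⇒ [20, 102, 154]

All cut coordinates (distinct, sorted): [6, 14, 20, 27, 39, 48, 52, 62, 72, 80, 94, 102, 111, 125, 134, 146, 154]

Fragment lengths:
  [0,6): 6 bp
  [6,14): 8 bp
  [14,20): 6 bp
  [20,27): 7 bp
  [27,39): 12 bp
  [39,48): 9 bp
  [48,52): 4 bp
  [52,62): 10 bp
  [62,72): 10 bp
  [72,80): 8 bp
  [80,94): 14 bp
  [94,102): 8 bp
  [102,111): 9 bp
  [111,125): 14 bp
  [125,134): 9 bp
  [134,146): 12 bp
  [146,154): 8 bp
  [154,159): 5 bp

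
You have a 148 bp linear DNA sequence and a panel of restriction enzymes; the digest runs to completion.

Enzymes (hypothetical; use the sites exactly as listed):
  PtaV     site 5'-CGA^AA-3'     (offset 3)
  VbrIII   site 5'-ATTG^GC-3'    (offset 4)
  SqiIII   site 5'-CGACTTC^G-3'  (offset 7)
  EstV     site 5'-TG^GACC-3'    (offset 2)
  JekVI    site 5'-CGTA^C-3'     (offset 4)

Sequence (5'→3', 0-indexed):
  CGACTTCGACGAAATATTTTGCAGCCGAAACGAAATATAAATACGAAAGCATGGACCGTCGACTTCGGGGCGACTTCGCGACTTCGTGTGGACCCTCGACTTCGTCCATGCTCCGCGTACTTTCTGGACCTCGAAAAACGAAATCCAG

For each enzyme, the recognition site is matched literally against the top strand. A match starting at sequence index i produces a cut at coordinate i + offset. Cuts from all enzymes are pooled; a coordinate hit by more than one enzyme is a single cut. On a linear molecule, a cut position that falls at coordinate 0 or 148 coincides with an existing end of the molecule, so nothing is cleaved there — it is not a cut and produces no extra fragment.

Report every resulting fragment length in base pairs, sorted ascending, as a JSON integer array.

Per-enzyme occurrences:
  PtaV (CGAAA, off=3): starts [9, 25, 30, 43, 131, 138] → cuts [12, 28, 33, 46, 134, 141]
  VbrIII (ATTGGC, off=4): no sites
  SqiIII (CGACTTCG, off=7): starts [0, 59, 70, 78, 96] → cuts [7, 66, 77, 85, 103]
  EstV (TGGACC, off=2): starts [51, 88, 124] → cuts [53, 90, 126]
  JekVI (CGTAC, off=4): starts [115] → cuts [119]

All cut coordinates (distinct, sorted): [7, 12, 28, 33, 46, 53, 66, 77, 85, 90, 103, 119, 126, 134, 141]

Fragments:
  [0,7): 7 bp
  [7,12): 5 bp
  [12,28): 16 bp
  [28,33): 5 bp
  [33,46): 13 bp
  [46,53): 7 bp
  [53,66): 13 bp
  [66,77): 11 bp
  [77,85): 8 bp
  [85,90): 5 bp
  [90,103): 13 bp
  [103,119): 16 bp
  [119,126): 7 bp
  [126,134): 8 bp
  [134,141): 7 bp
  [141,148): 7 bp

[5,5,5,7,7,7,7,7,8,8,11,13,13,13,16,16]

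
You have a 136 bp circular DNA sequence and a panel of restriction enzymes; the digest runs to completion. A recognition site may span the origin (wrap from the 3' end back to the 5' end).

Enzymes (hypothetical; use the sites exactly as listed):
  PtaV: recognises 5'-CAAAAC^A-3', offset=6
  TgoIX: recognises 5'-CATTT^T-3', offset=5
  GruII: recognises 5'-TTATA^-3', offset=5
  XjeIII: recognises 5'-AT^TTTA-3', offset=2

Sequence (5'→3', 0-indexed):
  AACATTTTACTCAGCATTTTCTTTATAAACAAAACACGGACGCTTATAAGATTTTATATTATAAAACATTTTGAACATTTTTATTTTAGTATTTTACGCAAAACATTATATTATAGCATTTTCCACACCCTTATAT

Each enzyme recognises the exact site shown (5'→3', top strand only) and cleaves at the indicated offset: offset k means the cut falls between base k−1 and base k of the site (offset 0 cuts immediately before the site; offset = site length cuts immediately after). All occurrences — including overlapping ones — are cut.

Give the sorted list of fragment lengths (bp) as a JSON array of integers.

[2,4,4,5,5,6,6,6,6,8,8,8,8,9,12,12,13,14]

Scan for sites:
  PtaV (CAAAACA, off=6): starts [29, 98] → cuts [35, 104]
  TgoIX (CATTTT, off=5): starts [2, 14, 66, 75, 116] → cuts [7, 19, 71, 80, 121]
  GruII (TTATA, off=5): starts [22, 43, 53, 58, 105, 110, 130] → cuts [27, 48, 58, 63, 110, 115, 135]
  XjeIII (ATTTTA, off=2): starts [3, 50, 82, 90] → cuts [5, 52, 84, 92]

All cut coordinates (distinct, sorted): [5, 7, 19, 27, 35, 48, 52, 58, 63, 71, 80, 84, 92, 104, 110, 115, 121, 135]

Fragments:
  5→7: 2 bp
  7→19: 12 bp
  19→27: 8 bp
  27→35: 8 bp
  35→48: 13 bp
  48→52: 4 bp
  52→58: 6 bp
  58→63: 5 bp
  63→71: 8 bp
  71→80: 9 bp
  80→84: 4 bp
  84→92: 8 bp
  92→104: 12 bp
  104→110: 6 bp
  110→115: 5 bp
  115→121: 6 bp
  121→135: 14 bp
  135→5 (wrap): 136-135+5 = 6 bp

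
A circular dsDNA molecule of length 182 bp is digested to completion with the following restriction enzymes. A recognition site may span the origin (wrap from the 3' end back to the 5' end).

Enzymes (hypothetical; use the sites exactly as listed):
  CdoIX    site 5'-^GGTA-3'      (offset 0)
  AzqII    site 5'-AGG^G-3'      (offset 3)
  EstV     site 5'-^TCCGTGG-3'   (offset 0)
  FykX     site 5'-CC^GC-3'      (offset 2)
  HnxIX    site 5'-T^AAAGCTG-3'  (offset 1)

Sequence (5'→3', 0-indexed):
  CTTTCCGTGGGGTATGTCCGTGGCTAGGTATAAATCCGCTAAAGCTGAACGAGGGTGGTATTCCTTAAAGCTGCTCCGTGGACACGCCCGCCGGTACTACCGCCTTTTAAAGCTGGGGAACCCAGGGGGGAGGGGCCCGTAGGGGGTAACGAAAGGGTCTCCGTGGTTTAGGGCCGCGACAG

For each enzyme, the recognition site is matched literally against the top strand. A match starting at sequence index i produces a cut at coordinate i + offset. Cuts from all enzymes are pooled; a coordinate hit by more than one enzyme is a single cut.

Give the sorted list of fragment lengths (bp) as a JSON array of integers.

[1,2,3,3,3,3,6,7,7,7,8,9,10,10,10,10,11,12,13,14,15,18]

Scan for sites:
  CdoIX (GGTA, off=0): starts [10, 26, 56, 92, 144] → cuts [10, 26, 56, 92, 144]
  AzqII (AGGG, off=3): starts [51, 123, 130, 140, 153, 169] → cuts [54, 126, 133, 143, 156, 172]
  EstV (TCCGTGG, off=0): starts [3, 16, 74, 159] → cuts [3, 16, 74, 159]
  FykX (CCGC, off=2): starts [35, 87, 99, 173] → cuts [37, 89, 101, 175]
  HnxIX (TAAAGCTG, off=1): starts [39, 65, 107] → cuts [40, 66, 108]

All cut coordinates (distinct, sorted): [3, 10, 16, 26, 37, 40, 54, 56, 66, 74, 89, 92, 101, 108, 126, 133, 143, 144, 156, 159, 172, 175]

Fragments:
  3→10: 7 bp
  10→16: 6 bp
  16→26: 10 bp
  26→37: 11 bp
  37→40: 3 bp
  40→54: 14 bp
  54→56: 2 bp
  56→66: 10 bp
  66→74: 8 bp
  74→89: 15 bp
  89→92: 3 bp
  92→101: 9 bp
  101→108: 7 bp
  108→126: 18 bp
  126→133: 7 bp
  133→143: 10 bp
  143→144: 1 bp
  144→156: 12 bp
  156→159: 3 bp
  159→172: 13 bp
  172→175: 3 bp
  175→3 (wrap): 182-175+3 = 10 bp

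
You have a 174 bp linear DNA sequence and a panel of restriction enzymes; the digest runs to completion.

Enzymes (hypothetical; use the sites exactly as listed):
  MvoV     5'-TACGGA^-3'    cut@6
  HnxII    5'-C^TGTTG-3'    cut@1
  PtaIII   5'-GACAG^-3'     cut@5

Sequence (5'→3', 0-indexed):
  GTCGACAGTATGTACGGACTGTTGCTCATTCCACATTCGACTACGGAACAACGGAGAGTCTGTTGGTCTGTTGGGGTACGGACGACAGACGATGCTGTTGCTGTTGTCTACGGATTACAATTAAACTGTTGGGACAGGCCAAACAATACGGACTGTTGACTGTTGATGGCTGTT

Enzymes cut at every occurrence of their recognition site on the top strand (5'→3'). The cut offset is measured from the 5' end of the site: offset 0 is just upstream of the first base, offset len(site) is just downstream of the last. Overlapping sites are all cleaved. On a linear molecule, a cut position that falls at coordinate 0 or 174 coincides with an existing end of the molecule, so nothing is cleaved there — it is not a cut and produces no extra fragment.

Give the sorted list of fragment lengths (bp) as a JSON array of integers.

Site scan:
  MvoV TACGGA/6: at [12, 41, 76, 108, 146] ⇒ [18, 47, 82, 114, 152]
  HnxII CTGTTG/1: at [18, 59, 67, 94, 100, 125, 152, 159] ⇒ [19, 60, 68, 95, 101, 126, 153, 160]
  PtaIII GACAG/5: at [3, 83, 132] ⇒ [8, 88, 137]

All cut coordinates (distinct, sorted): [8, 18, 19, 47, 60, 68, 82, 88, 95, 101, 114, 126, 137, 152, 153, 160]

Fragments:
  [0,8): 8 bp
  [8,18): 10 bp
  [18,19): 1 bp
  [19,47): 28 bp
  [47,60): 13 bp
  [60,68): 8 bp
  [68,82): 14 bp
  [82,88): 6 bp
  [88,95): 7 bp
  [95,101): 6 bp
  [101,114): 13 bp
  [114,126): 12 bp
  [126,137): 11 bp
  [137,152): 15 bp
  [152,153): 1 bp
  [153,160): 7 bp
  [160,174): 14 bp

[1,1,6,6,7,7,8,8,10,11,12,13,13,14,14,15,28]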